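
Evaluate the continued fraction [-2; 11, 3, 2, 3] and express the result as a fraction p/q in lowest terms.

-518/271

Work from the innermost term outward:
Start with 3.
2 + 1/(3/1) = 2 + 1/3 = 7/3
3 + 1/(7/3) = 3 + 3/7 = 24/7
11 + 1/(24/7) = 11 + 7/24 = 271/24
-2 + 1/(271/24) = -2 + 24/271 = -518/271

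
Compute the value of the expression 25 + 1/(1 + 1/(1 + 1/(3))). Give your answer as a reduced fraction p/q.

Use the convergent recurrence hₖ = aₖ·hₖ₋₁ + hₖ₋₂ (and likewise for the denominators kₖ):
a_0 = 25: 25/1
a_1 = 1: 26/1
a_2 = 1: 51/2
a_3 = 3: 179/7

179/7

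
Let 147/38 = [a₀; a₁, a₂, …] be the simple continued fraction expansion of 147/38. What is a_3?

1

Repeatedly divide and take the remainder:
147 = 3·38 + 33, so a_0 = 3
38 = 1·33 + 5, so a_1 = 1
33 = 6·5 + 3, so a_2 = 6
5 = 1·3 + 2, so a_3 = 1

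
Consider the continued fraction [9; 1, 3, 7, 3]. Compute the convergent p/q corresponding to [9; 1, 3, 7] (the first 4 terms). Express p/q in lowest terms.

Start with 7.
3 + 1/(7/1) = 3 + 1/7 = 22/7
1 + 1/(22/7) = 1 + 7/22 = 29/22
9 + 1/(29/22) = 9 + 22/29 = 283/29

283/29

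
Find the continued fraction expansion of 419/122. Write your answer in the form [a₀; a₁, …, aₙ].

Run the Euclidean algorithm, recording each quotient:
⌊419/122⌋ = 3, remainder 53
⌊122/53⌋ = 2, remainder 16
⌊53/16⌋ = 3, remainder 5
⌊16/5⌋ = 3, remainder 1
⌊5/1⌋ = 5, remainder 0

[3; 2, 3, 3, 5]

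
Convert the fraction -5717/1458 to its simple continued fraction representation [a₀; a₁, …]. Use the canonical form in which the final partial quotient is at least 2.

⌊-5717/1458⌋ = -4, remainder 115
⌊1458/115⌋ = 12, remainder 78
⌊115/78⌋ = 1, remainder 37
⌊78/37⌋ = 2, remainder 4
⌊37/4⌋ = 9, remainder 1
⌊4/1⌋ = 4, remainder 0

[-4; 12, 1, 2, 9, 4]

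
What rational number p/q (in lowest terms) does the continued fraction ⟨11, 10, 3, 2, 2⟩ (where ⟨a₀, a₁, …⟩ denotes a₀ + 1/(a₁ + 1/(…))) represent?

1942/175

Collapse the nested fraction from the inside out:
Start with 2.
2 + 1/(2/1) = 2 + 1/2 = 5/2
3 + 1/(5/2) = 3 + 2/5 = 17/5
10 + 1/(17/5) = 10 + 5/17 = 175/17
11 + 1/(175/17) = 11 + 17/175 = 1942/175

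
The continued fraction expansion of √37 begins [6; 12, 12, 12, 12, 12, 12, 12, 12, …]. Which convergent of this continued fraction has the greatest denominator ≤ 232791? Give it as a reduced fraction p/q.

128766/21169

a_0 = 6: 6/1  (≤ bound)
a_1 = 12: 73/12  (≤ bound)
a_2 = 12: 882/145  (≤ bound)
a_3 = 12: 10657/1752  (≤ bound)
a_4 = 12: 128766/21169  (≤ bound)
a_5 = 12: 1555849/255780  (> 232791, stop)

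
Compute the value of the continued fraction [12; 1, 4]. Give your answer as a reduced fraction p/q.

64/5

a_0 = 12: 12/1
a_1 = 1: 13/1
a_2 = 4: 64/5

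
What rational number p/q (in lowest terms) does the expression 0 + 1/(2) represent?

Start with 2.
0 + 1/(2/1) = 0 + 1/2 = 1/2

1/2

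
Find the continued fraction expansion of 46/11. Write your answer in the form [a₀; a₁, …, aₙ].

Run the Euclidean algorithm, recording each quotient:
46 = 4·11 + 2, so a_0 = 4
11 = 5·2 + 1, so a_1 = 5
2 = 2·1 + 0, so a_2 = 2

[4; 5, 2]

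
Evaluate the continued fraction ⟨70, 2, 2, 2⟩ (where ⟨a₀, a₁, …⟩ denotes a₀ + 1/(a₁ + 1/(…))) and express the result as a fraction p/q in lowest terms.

845/12

Build up convergents one term at a time:
a_0 = 70: 70/1
a_1 = 2: 141/2
a_2 = 2: 352/5
a_3 = 2: 845/12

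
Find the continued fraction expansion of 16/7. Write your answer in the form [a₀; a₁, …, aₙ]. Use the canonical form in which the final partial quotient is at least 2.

[2; 3, 2]

Repeatedly divide and take the remainder:
16 ÷ 7 → quotient 2, remainder 2
7 ÷ 2 → quotient 3, remainder 1
2 ÷ 1 → quotient 2, remainder 0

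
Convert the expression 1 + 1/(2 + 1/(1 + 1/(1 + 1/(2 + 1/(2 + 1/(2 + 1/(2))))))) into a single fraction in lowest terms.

251/181

Start with 2.
2 + 1/(2/1) = 2 + 1/2 = 5/2
2 + 1/(5/2) = 2 + 2/5 = 12/5
2 + 1/(12/5) = 2 + 5/12 = 29/12
1 + 1/(29/12) = 1 + 12/29 = 41/29
1 + 1/(41/29) = 1 + 29/41 = 70/41
2 + 1/(70/41) = 2 + 41/70 = 181/70
1 + 1/(181/70) = 1 + 70/181 = 251/181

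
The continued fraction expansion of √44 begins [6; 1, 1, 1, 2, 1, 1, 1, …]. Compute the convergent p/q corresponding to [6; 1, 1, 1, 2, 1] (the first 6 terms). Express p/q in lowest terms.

73/11

Build up convergents one term at a time:
a_0 = 6: 6/1
a_1 = 1: 7/1
a_2 = 1: 13/2
a_3 = 1: 20/3
a_4 = 2: 53/8
a_5 = 1: 73/11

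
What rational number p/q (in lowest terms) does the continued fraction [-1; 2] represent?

Use the convergent recurrence hₖ = aₖ·hₖ₋₁ + hₖ₋₂ (and likewise for the denominators kₖ):
a_0 = -1: -1/1
a_1 = 2: -1/2

-1/2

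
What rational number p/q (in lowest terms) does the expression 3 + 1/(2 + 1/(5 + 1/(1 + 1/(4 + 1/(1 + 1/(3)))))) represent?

Compute successive convergents:
a_0 = 3: 3/1
a_1 = 2: 7/2
a_2 = 5: 38/11
a_3 = 1: 45/13
a_4 = 4: 218/63
a_5 = 1: 263/76
a_6 = 3: 1007/291

1007/291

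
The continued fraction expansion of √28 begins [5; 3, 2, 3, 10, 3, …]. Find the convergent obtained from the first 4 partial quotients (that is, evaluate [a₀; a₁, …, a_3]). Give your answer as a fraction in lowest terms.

127/24

Start with 3.
2 + 1/(3/1) = 2 + 1/3 = 7/3
3 + 1/(7/3) = 3 + 3/7 = 24/7
5 + 1/(24/7) = 5 + 7/24 = 127/24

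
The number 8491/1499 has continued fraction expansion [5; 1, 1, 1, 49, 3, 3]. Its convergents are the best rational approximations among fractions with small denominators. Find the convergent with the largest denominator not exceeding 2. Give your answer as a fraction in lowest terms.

a_0 = 5: 5/1  (≤ bound)
a_1 = 1: 6/1  (≤ bound)
a_2 = 1: 11/2  (≤ bound)
a_3 = 1: 17/3  (> 2, stop)

11/2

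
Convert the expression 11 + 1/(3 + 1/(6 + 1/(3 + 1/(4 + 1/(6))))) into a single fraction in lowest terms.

18265/1614

Start with 6.
4 + 1/(6/1) = 4 + 1/6 = 25/6
3 + 1/(25/6) = 3 + 6/25 = 81/25
6 + 1/(81/25) = 6 + 25/81 = 511/81
3 + 1/(511/81) = 3 + 81/511 = 1614/511
11 + 1/(1614/511) = 11 + 511/1614 = 18265/1614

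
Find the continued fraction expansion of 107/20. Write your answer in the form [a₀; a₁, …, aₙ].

[5; 2, 1, 6]

107 = 5·20 + 7, so a_0 = 5
20 = 2·7 + 6, so a_1 = 2
7 = 1·6 + 1, so a_2 = 1
6 = 6·1 + 0, so a_3 = 6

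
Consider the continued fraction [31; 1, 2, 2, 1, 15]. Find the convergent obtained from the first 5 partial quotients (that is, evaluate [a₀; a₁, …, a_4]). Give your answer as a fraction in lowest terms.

Starting at the tail and folding back:
Start with 1.
2 + 1/(1/1) = 2 + 1/1 = 3/1
2 + 1/(3/1) = 2 + 1/3 = 7/3
1 + 1/(7/3) = 1 + 3/7 = 10/7
31 + 1/(10/7) = 31 + 7/10 = 317/10

317/10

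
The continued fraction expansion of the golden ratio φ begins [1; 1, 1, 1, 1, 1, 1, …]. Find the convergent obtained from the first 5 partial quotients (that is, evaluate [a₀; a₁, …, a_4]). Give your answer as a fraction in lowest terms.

Collapse the nested fraction from the inside out:
Start with 1.
1 + 1/(1/1) = 1 + 1/1 = 2/1
1 + 1/(2/1) = 1 + 1/2 = 3/2
1 + 1/(3/2) = 1 + 2/3 = 5/3
1 + 1/(5/3) = 1 + 3/5 = 8/5

8/5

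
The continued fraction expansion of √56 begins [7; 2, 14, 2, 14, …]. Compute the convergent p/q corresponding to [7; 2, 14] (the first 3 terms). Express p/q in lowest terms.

217/29

a_0 = 7: 7/1
a_1 = 2: 15/2
a_2 = 14: 217/29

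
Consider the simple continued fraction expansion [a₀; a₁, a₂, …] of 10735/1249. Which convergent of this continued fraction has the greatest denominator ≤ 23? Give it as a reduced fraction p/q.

a_0 = 8: 8/1  (≤ bound)
a_1 = 1: 9/1  (≤ bound)
a_2 = 1: 17/2  (≤ bound)
a_3 = 2: 43/5  (≤ bound)
a_4 = 7: 318/37  (> 23, stop)

43/5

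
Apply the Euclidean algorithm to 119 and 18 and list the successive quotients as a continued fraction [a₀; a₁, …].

Repeatedly divide and take the remainder:
119 ÷ 18 → quotient 6, remainder 11
18 ÷ 11 → quotient 1, remainder 7
11 ÷ 7 → quotient 1, remainder 4
7 ÷ 4 → quotient 1, remainder 3
4 ÷ 3 → quotient 1, remainder 1
3 ÷ 1 → quotient 3, remainder 0

[6; 1, 1, 1, 1, 3]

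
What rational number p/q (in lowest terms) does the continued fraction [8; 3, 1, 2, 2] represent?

Work from the innermost term outward:
Start with 2.
2 + 1/(2/1) = 2 + 1/2 = 5/2
1 + 1/(5/2) = 1 + 2/5 = 7/5
3 + 1/(7/5) = 3 + 5/7 = 26/7
8 + 1/(26/7) = 8 + 7/26 = 215/26

215/26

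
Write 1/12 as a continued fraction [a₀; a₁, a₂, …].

[0; 12]

Apply division with remainder until the remainder is 0:
1 = 0·12 + 1, so a_0 = 0
12 = 12·1 + 0, so a_1 = 12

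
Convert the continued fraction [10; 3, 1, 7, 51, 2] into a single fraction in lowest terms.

Start with 2.
51 + 1/(2/1) = 51 + 1/2 = 103/2
7 + 1/(103/2) = 7 + 2/103 = 723/103
1 + 1/(723/103) = 1 + 103/723 = 826/723
3 + 1/(826/723) = 3 + 723/826 = 3201/826
10 + 1/(3201/826) = 10 + 826/3201 = 32836/3201

32836/3201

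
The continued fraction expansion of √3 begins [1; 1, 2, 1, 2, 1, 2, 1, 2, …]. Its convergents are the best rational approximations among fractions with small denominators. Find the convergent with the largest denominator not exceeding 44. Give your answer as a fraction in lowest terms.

71/41

List convergents until the denominator exceeds the bound:
a_0 = 1: 1/1  (≤ bound)
a_1 = 1: 2/1  (≤ bound)
a_2 = 2: 5/3  (≤ bound)
a_3 = 1: 7/4  (≤ bound)
a_4 = 2: 19/11  (≤ bound)
a_5 = 1: 26/15  (≤ bound)
a_6 = 2: 71/41  (≤ bound)
a_7 = 1: 97/56  (> 44, stop)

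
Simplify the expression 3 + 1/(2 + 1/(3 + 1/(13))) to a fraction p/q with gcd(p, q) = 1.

319/93

a_0 = 3: 3/1
a_1 = 2: 7/2
a_2 = 3: 24/7
a_3 = 13: 319/93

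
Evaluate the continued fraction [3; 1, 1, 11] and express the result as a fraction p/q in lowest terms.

Starting at the tail and folding back:
Start with 11.
1 + 1/(11/1) = 1 + 1/11 = 12/11
1 + 1/(12/11) = 1 + 11/12 = 23/12
3 + 1/(23/12) = 3 + 12/23 = 81/23

81/23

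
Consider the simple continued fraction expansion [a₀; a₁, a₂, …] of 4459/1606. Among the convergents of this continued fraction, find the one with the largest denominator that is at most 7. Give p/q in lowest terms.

11/4

a_0 = 2: 2/1  (≤ bound)
a_1 = 1: 3/1  (≤ bound)
a_2 = 3: 11/4  (≤ bound)
a_3 = 2: 25/9  (> 7, stop)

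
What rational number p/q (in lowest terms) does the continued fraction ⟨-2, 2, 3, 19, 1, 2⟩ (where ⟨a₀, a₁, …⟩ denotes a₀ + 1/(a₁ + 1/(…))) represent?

-658/419

Work from the innermost term outward:
Start with 2.
1 + 1/(2/1) = 1 + 1/2 = 3/2
19 + 1/(3/2) = 19 + 2/3 = 59/3
3 + 1/(59/3) = 3 + 3/59 = 180/59
2 + 1/(180/59) = 2 + 59/180 = 419/180
-2 + 1/(419/180) = -2 + 180/419 = -658/419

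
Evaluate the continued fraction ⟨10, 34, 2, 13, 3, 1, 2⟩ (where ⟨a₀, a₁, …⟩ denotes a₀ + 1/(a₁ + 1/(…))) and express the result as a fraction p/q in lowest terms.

104783/10448

Build up convergents one term at a time:
a_0 = 10: 10/1
a_1 = 34: 341/34
a_2 = 2: 692/69
a_3 = 13: 9337/931
a_4 = 3: 28703/2862
a_5 = 1: 38040/3793
a_6 = 2: 104783/10448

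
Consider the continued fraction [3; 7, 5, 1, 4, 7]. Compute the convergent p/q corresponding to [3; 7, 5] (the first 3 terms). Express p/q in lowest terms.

113/36

Use the convergent recurrence hₖ = aₖ·hₖ₋₁ + hₖ₋₂ (and likewise for the denominators kₖ):
a_0 = 3: 3/1
a_1 = 7: 22/7
a_2 = 5: 113/36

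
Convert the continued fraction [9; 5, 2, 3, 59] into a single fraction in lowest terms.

20692/2253

a_0 = 9: 9/1
a_1 = 5: 46/5
a_2 = 2: 101/11
a_3 = 3: 349/38
a_4 = 59: 20692/2253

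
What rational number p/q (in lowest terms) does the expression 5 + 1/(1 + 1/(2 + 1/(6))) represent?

108/19

Start with 6.
2 + 1/(6/1) = 2 + 1/6 = 13/6
1 + 1/(13/6) = 1 + 6/13 = 19/13
5 + 1/(19/13) = 5 + 13/19 = 108/19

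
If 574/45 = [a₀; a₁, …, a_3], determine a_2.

Repeatedly divide and take the remainder:
574 ÷ 45 → quotient 12, remainder 34
45 ÷ 34 → quotient 1, remainder 11
34 ÷ 11 → quotient 3, remainder 1

3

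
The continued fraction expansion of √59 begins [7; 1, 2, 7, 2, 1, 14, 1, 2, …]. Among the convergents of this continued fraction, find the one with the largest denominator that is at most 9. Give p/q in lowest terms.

List convergents until the denominator exceeds the bound:
a_0 = 7: 7/1  (≤ bound)
a_1 = 1: 8/1  (≤ bound)
a_2 = 2: 23/3  (≤ bound)
a_3 = 7: 169/22  (> 9, stop)

23/3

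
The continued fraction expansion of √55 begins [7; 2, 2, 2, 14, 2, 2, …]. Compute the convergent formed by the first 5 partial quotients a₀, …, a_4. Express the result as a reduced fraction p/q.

Use the convergent recurrence hₖ = aₖ·hₖ₋₁ + hₖ₋₂ (and likewise for the denominators kₖ):
a_0 = 7: 7/1
a_1 = 2: 15/2
a_2 = 2: 37/5
a_3 = 2: 89/12
a_4 = 14: 1283/173

1283/173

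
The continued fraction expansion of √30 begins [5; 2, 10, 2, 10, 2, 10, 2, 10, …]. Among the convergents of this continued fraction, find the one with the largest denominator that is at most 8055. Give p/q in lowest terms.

List convergents until the denominator exceeds the bound:
a_0 = 5: 5/1  (≤ bound)
a_1 = 2: 11/2  (≤ bound)
a_2 = 10: 115/21  (≤ bound)
a_3 = 2: 241/44  (≤ bound)
a_4 = 10: 2525/461  (≤ bound)
a_5 = 2: 5291/966  (≤ bound)
a_6 = 10: 55435/10121  (> 8055, stop)

5291/966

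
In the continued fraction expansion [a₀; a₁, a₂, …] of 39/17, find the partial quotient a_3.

Apply division with remainder until the remainder is 0:
39 = 2·17 + 5, so a_0 = 2
17 = 3·5 + 2, so a_1 = 3
5 = 2·2 + 1, so a_2 = 2
2 = 2·1 + 0, so a_3 = 2

2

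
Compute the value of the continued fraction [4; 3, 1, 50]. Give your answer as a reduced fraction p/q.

863/203

Collapse the nested fraction from the inside out:
Start with 50.
1 + 1/(50/1) = 1 + 1/50 = 51/50
3 + 1/(51/50) = 3 + 50/51 = 203/51
4 + 1/(203/51) = 4 + 51/203 = 863/203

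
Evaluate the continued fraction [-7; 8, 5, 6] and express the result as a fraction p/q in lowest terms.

Start with 6.
5 + 1/(6/1) = 5 + 1/6 = 31/6
8 + 1/(31/6) = 8 + 6/31 = 254/31
-7 + 1/(254/31) = -7 + 31/254 = -1747/254

-1747/254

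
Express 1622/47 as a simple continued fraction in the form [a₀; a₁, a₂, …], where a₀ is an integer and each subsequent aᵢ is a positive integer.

Run the Euclidean algorithm, recording each quotient:
1622 ÷ 47 → quotient 34, remainder 24
47 ÷ 24 → quotient 1, remainder 23
24 ÷ 23 → quotient 1, remainder 1
23 ÷ 1 → quotient 23, remainder 0

[34; 1, 1, 23]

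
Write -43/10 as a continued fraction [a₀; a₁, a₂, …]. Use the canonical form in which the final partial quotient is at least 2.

-43 = -5·10 + 7, so a_0 = -5
10 = 1·7 + 3, so a_1 = 1
7 = 2·3 + 1, so a_2 = 2
3 = 3·1 + 0, so a_3 = 3

[-5; 1, 2, 3]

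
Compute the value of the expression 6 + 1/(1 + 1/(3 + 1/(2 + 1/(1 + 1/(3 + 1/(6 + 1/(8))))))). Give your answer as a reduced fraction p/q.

Compute successive convergents:
a_0 = 6: 6/1
a_1 = 1: 7/1
a_2 = 3: 27/4
a_3 = 2: 61/9
a_4 = 1: 88/13
a_5 = 3: 325/48
a_6 = 6: 2038/301
a_7 = 8: 16629/2456

16629/2456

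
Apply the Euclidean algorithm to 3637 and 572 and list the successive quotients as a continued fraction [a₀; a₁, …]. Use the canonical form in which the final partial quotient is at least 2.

3637 ÷ 572 → quotient 6, remainder 205
572 ÷ 205 → quotient 2, remainder 162
205 ÷ 162 → quotient 1, remainder 43
162 ÷ 43 → quotient 3, remainder 33
43 ÷ 33 → quotient 1, remainder 10
33 ÷ 10 → quotient 3, remainder 3
10 ÷ 3 → quotient 3, remainder 1
3 ÷ 1 → quotient 3, remainder 0

[6; 2, 1, 3, 1, 3, 3, 3]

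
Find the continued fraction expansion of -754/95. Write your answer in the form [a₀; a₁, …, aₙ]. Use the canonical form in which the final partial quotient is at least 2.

[-8; 15, 1, 5]

-754 = -8·95 + 6, so a_0 = -8
95 = 15·6 + 5, so a_1 = 15
6 = 1·5 + 1, so a_2 = 1
5 = 5·1 + 0, so a_3 = 5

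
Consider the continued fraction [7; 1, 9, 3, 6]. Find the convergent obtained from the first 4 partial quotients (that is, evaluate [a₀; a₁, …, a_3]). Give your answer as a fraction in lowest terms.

Start with 3.
9 + 1/(3/1) = 9 + 1/3 = 28/3
1 + 1/(28/3) = 1 + 3/28 = 31/28
7 + 1/(31/28) = 7 + 28/31 = 245/31

245/31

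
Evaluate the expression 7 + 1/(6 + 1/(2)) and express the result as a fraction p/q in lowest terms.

93/13

Start with 2.
6 + 1/(2/1) = 6 + 1/2 = 13/2
7 + 1/(13/2) = 7 + 2/13 = 93/13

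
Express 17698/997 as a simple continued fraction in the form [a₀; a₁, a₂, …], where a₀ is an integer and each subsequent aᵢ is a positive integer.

Run the Euclidean algorithm, recording each quotient:
⌊17698/997⌋ = 17, remainder 749
⌊997/749⌋ = 1, remainder 248
⌊749/248⌋ = 3, remainder 5
⌊248/5⌋ = 49, remainder 3
⌊5/3⌋ = 1, remainder 2
⌊3/2⌋ = 1, remainder 1
⌊2/1⌋ = 2, remainder 0

[17; 1, 3, 49, 1, 1, 2]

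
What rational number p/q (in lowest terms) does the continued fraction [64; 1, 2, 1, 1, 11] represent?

5242/81

Work from the innermost term outward:
Start with 11.
1 + 1/(11/1) = 1 + 1/11 = 12/11
1 + 1/(12/11) = 1 + 11/12 = 23/12
2 + 1/(23/12) = 2 + 12/23 = 58/23
1 + 1/(58/23) = 1 + 23/58 = 81/58
64 + 1/(81/58) = 64 + 58/81 = 5242/81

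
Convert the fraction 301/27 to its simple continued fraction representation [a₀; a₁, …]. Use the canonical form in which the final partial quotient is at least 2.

Apply division with remainder until the remainder is 0:
301 = 11·27 + 4, so a_0 = 11
27 = 6·4 + 3, so a_1 = 6
4 = 1·3 + 1, so a_2 = 1
3 = 3·1 + 0, so a_3 = 3

[11; 6, 1, 3]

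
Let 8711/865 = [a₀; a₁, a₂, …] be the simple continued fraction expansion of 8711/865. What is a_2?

⌊8711/865⌋ = 10, remainder 61
⌊865/61⌋ = 14, remainder 11
⌊61/11⌋ = 5, remainder 6

5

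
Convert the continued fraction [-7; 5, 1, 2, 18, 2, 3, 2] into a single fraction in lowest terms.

-34876/5111

Start with 2.
3 + 1/(2/1) = 3 + 1/2 = 7/2
2 + 1/(7/2) = 2 + 2/7 = 16/7
18 + 1/(16/7) = 18 + 7/16 = 295/16
2 + 1/(295/16) = 2 + 16/295 = 606/295
1 + 1/(606/295) = 1 + 295/606 = 901/606
5 + 1/(901/606) = 5 + 606/901 = 5111/901
-7 + 1/(5111/901) = -7 + 901/5111 = -34876/5111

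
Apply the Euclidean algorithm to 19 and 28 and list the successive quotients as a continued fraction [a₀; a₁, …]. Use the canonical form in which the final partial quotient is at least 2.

[0; 1, 2, 9]

Repeatedly divide and take the remainder:
19 ÷ 28 → quotient 0, remainder 19
28 ÷ 19 → quotient 1, remainder 9
19 ÷ 9 → quotient 2, remainder 1
9 ÷ 1 → quotient 9, remainder 0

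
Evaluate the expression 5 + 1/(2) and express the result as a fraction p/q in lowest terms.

a_0 = 5: 5/1
a_1 = 2: 11/2

11/2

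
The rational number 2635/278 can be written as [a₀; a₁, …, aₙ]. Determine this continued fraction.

⌊2635/278⌋ = 9, remainder 133
⌊278/133⌋ = 2, remainder 12
⌊133/12⌋ = 11, remainder 1
⌊12/1⌋ = 12, remainder 0

[9; 2, 11, 12]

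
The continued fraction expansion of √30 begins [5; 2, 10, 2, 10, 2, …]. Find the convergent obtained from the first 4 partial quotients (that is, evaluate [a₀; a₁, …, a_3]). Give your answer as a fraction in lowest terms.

241/44

Compute successive convergents:
a_0 = 5: 5/1
a_1 = 2: 11/2
a_2 = 10: 115/21
a_3 = 2: 241/44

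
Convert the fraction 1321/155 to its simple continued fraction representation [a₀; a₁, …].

Run the Euclidean algorithm, recording each quotient:
1321 = 8·155 + 81, so a_0 = 8
155 = 1·81 + 74, so a_1 = 1
81 = 1·74 + 7, so a_2 = 1
74 = 10·7 + 4, so a_3 = 10
7 = 1·4 + 3, so a_4 = 1
4 = 1·3 + 1, so a_5 = 1
3 = 3·1 + 0, so a_6 = 3

[8; 1, 1, 10, 1, 1, 3]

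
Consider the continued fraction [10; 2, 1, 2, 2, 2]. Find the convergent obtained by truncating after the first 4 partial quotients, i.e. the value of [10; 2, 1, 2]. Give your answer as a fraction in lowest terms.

83/8

Collapse the nested fraction from the inside out:
Start with 2.
1 + 1/(2/1) = 1 + 1/2 = 3/2
2 + 1/(3/2) = 2 + 2/3 = 8/3
10 + 1/(8/3) = 10 + 3/8 = 83/8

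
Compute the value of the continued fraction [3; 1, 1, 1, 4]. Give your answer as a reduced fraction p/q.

Start with 4.
1 + 1/(4/1) = 1 + 1/4 = 5/4
1 + 1/(5/4) = 1 + 4/5 = 9/5
1 + 1/(9/5) = 1 + 5/9 = 14/9
3 + 1/(14/9) = 3 + 9/14 = 51/14

51/14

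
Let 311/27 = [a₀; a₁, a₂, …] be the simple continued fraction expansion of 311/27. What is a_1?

311 = 11·27 + 14, so a_0 = 11
27 = 1·14 + 13, so a_1 = 1

1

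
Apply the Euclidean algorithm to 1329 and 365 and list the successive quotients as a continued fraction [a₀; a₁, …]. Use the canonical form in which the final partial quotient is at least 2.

[3; 1, 1, 1, 3, 1, 2, 9]

1329 ÷ 365 → quotient 3, remainder 234
365 ÷ 234 → quotient 1, remainder 131
234 ÷ 131 → quotient 1, remainder 103
131 ÷ 103 → quotient 1, remainder 28
103 ÷ 28 → quotient 3, remainder 19
28 ÷ 19 → quotient 1, remainder 9
19 ÷ 9 → quotient 2, remainder 1
9 ÷ 1 → quotient 9, remainder 0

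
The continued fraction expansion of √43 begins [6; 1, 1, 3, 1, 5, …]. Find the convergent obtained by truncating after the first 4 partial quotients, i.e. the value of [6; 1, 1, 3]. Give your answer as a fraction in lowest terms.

Use the convergent recurrence hₖ = aₖ·hₖ₋₁ + hₖ₋₂ (and likewise for the denominators kₖ):
a_0 = 6: 6/1
a_1 = 1: 7/1
a_2 = 1: 13/2
a_3 = 3: 46/7

46/7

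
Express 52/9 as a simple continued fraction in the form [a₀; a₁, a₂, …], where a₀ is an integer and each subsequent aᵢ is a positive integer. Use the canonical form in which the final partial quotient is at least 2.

Apply division with remainder until the remainder is 0:
52 ÷ 9 → quotient 5, remainder 7
9 ÷ 7 → quotient 1, remainder 2
7 ÷ 2 → quotient 3, remainder 1
2 ÷ 1 → quotient 2, remainder 0

[5; 1, 3, 2]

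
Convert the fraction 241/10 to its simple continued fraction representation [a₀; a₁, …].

[24; 10]

Repeatedly divide and take the remainder:
⌊241/10⌋ = 24, remainder 1
⌊10/1⌋ = 10, remainder 0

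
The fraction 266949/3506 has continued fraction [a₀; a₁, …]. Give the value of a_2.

Repeatedly divide and take the remainder:
⌊266949/3506⌋ = 76, remainder 493
⌊3506/493⌋ = 7, remainder 55
⌊493/55⌋ = 8, remainder 53

8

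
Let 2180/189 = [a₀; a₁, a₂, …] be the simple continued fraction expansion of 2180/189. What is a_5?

3

Apply division with remainder until the remainder is 0:
⌊2180/189⌋ = 11, remainder 101
⌊189/101⌋ = 1, remainder 88
⌊101/88⌋ = 1, remainder 13
⌊88/13⌋ = 6, remainder 10
⌊13/10⌋ = 1, remainder 3
⌊10/3⌋ = 3, remainder 1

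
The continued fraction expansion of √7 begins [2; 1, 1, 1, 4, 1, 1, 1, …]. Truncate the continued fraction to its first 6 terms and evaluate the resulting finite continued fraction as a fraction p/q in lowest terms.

Collapse the nested fraction from the inside out:
Start with 1.
4 + 1/(1/1) = 4 + 1/1 = 5/1
1 + 1/(5/1) = 1 + 1/5 = 6/5
1 + 1/(6/5) = 1 + 5/6 = 11/6
1 + 1/(11/6) = 1 + 6/11 = 17/11
2 + 1/(17/11) = 2 + 11/17 = 45/17

45/17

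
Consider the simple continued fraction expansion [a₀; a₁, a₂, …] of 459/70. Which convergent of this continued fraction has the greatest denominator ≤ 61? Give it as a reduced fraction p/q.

59/9

a_0 = 6: 6/1  (≤ bound)
a_1 = 1: 7/1  (≤ bound)
a_2 = 1: 13/2  (≤ bound)
a_3 = 3: 46/7  (≤ bound)
a_4 = 1: 59/9  (≤ bound)
a_5 = 7: 459/70  (> 61, stop)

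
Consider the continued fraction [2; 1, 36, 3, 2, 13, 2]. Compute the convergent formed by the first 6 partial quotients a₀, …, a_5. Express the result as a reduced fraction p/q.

10421/3505

Start with 13.
2 + 1/(13/1) = 2 + 1/13 = 27/13
3 + 1/(27/13) = 3 + 13/27 = 94/27
36 + 1/(94/27) = 36 + 27/94 = 3411/94
1 + 1/(3411/94) = 1 + 94/3411 = 3505/3411
2 + 1/(3505/3411) = 2 + 3411/3505 = 10421/3505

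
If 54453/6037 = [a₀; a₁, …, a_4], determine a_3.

Run the Euclidean algorithm, recording each quotient:
⌊54453/6037⌋ = 9, remainder 120
⌊6037/120⌋ = 50, remainder 37
⌊120/37⌋ = 3, remainder 9
⌊37/9⌋ = 4, remainder 1

4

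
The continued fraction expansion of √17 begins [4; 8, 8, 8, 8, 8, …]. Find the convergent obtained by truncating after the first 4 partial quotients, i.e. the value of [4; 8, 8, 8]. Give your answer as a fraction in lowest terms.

Start with 8.
8 + 1/(8/1) = 8 + 1/8 = 65/8
8 + 1/(65/8) = 8 + 8/65 = 528/65
4 + 1/(528/65) = 4 + 65/528 = 2177/528

2177/528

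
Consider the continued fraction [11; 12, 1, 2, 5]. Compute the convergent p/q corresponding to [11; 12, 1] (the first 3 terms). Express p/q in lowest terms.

Compute successive convergents:
a_0 = 11: 11/1
a_1 = 12: 133/12
a_2 = 1: 144/13

144/13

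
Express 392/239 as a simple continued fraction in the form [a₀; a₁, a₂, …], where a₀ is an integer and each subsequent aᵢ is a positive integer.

[1; 1, 1, 1, 3, 1, 1, 9]

Apply division with remainder until the remainder is 0:
392 ÷ 239 → quotient 1, remainder 153
239 ÷ 153 → quotient 1, remainder 86
153 ÷ 86 → quotient 1, remainder 67
86 ÷ 67 → quotient 1, remainder 19
67 ÷ 19 → quotient 3, remainder 10
19 ÷ 10 → quotient 1, remainder 9
10 ÷ 9 → quotient 1, remainder 1
9 ÷ 1 → quotient 9, remainder 0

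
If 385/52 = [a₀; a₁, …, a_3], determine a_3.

10

Apply division with remainder until the remainder is 0:
⌊385/52⌋ = 7, remainder 21
⌊52/21⌋ = 2, remainder 10
⌊21/10⌋ = 2, remainder 1
⌊10/1⌋ = 10, remainder 0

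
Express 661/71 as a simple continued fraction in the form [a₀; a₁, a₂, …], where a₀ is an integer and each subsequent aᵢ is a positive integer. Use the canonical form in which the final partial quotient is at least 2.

⌊661/71⌋ = 9, remainder 22
⌊71/22⌋ = 3, remainder 5
⌊22/5⌋ = 4, remainder 2
⌊5/2⌋ = 2, remainder 1
⌊2/1⌋ = 2, remainder 0

[9; 3, 4, 2, 2]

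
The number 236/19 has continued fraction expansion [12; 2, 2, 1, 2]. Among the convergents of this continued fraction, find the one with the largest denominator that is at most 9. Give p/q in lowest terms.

a_0 = 12: 12/1  (≤ bound)
a_1 = 2: 25/2  (≤ bound)
a_2 = 2: 62/5  (≤ bound)
a_3 = 1: 87/7  (≤ bound)
a_4 = 2: 236/19  (> 9, stop)

87/7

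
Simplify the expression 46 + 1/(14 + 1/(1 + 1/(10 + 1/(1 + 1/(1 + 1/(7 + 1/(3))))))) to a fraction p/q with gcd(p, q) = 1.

a_0 = 46: 46/1
a_1 = 14: 645/14
a_2 = 1: 691/15
a_3 = 10: 7555/164
a_4 = 1: 8246/179
a_5 = 1: 15801/343
a_6 = 7: 118853/2580
a_7 = 3: 372360/8083

372360/8083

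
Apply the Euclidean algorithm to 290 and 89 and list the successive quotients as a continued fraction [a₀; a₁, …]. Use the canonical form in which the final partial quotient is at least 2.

[3; 3, 1, 6, 1, 2]

290 ÷ 89 → quotient 3, remainder 23
89 ÷ 23 → quotient 3, remainder 20
23 ÷ 20 → quotient 1, remainder 3
20 ÷ 3 → quotient 6, remainder 2
3 ÷ 2 → quotient 1, remainder 1
2 ÷ 1 → quotient 2, remainder 0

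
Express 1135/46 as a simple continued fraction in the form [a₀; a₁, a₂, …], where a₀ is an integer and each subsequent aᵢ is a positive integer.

⌊1135/46⌋ = 24, remainder 31
⌊46/31⌋ = 1, remainder 15
⌊31/15⌋ = 2, remainder 1
⌊15/1⌋ = 15, remainder 0

[24; 1, 2, 15]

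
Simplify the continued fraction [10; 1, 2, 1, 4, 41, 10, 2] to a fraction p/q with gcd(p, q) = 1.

Start with 2.
10 + 1/(2/1) = 10 + 1/2 = 21/2
41 + 1/(21/2) = 41 + 2/21 = 863/21
4 + 1/(863/21) = 4 + 21/863 = 3473/863
1 + 1/(3473/863) = 1 + 863/3473 = 4336/3473
2 + 1/(4336/3473) = 2 + 3473/4336 = 12145/4336
1 + 1/(12145/4336) = 1 + 4336/12145 = 16481/12145
10 + 1/(16481/12145) = 10 + 12145/16481 = 176955/16481

176955/16481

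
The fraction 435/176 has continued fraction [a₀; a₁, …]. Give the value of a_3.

3

⌊435/176⌋ = 2, remainder 83
⌊176/83⌋ = 2, remainder 10
⌊83/10⌋ = 8, remainder 3
⌊10/3⌋ = 3, remainder 1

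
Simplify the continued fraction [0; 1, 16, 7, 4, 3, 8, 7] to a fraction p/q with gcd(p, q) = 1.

89745/95306

Start with 7.
8 + 1/(7/1) = 8 + 1/7 = 57/7
3 + 1/(57/7) = 3 + 7/57 = 178/57
4 + 1/(178/57) = 4 + 57/178 = 769/178
7 + 1/(769/178) = 7 + 178/769 = 5561/769
16 + 1/(5561/769) = 16 + 769/5561 = 89745/5561
1 + 1/(89745/5561) = 1 + 5561/89745 = 95306/89745
0 + 1/(95306/89745) = 0 + 89745/95306 = 89745/95306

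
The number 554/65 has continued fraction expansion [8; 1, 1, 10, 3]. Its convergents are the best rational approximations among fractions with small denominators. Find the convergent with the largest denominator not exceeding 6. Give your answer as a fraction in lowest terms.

List convergents until the denominator exceeds the bound:
a_0 = 8: 8/1  (≤ bound)
a_1 = 1: 9/1  (≤ bound)
a_2 = 1: 17/2  (≤ bound)
a_3 = 10: 179/21  (> 6, stop)

17/2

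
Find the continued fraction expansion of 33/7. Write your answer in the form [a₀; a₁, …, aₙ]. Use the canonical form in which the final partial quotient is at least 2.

[4; 1, 2, 2]

33 ÷ 7 → quotient 4, remainder 5
7 ÷ 5 → quotient 1, remainder 2
5 ÷ 2 → quotient 2, remainder 1
2 ÷ 1 → quotient 2, remainder 0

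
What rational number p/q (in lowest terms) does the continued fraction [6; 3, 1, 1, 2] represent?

113/18

Starting at the tail and folding back:
Start with 2.
1 + 1/(2/1) = 1 + 1/2 = 3/2
1 + 1/(3/2) = 1 + 2/3 = 5/3
3 + 1/(5/3) = 3 + 3/5 = 18/5
6 + 1/(18/5) = 6 + 5/18 = 113/18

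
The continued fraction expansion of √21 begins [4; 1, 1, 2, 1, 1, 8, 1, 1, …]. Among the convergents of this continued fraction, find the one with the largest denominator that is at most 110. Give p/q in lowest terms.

472/103

a_0 = 4: 4/1  (≤ bound)
a_1 = 1: 5/1  (≤ bound)
a_2 = 1: 9/2  (≤ bound)
a_3 = 2: 23/5  (≤ bound)
a_4 = 1: 32/7  (≤ bound)
a_5 = 1: 55/12  (≤ bound)
a_6 = 8: 472/103  (≤ bound)
a_7 = 1: 527/115  (> 110, stop)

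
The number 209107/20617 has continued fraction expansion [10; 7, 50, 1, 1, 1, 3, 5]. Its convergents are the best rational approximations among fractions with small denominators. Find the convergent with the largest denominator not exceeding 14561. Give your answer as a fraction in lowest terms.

39657/3910

a_0 = 10: 10/1  (≤ bound)
a_1 = 7: 71/7  (≤ bound)
a_2 = 50: 3560/351  (≤ bound)
a_3 = 1: 3631/358  (≤ bound)
a_4 = 1: 7191/709  (≤ bound)
a_5 = 1: 10822/1067  (≤ bound)
a_6 = 3: 39657/3910  (≤ bound)
a_7 = 5: 209107/20617  (> 14561, stop)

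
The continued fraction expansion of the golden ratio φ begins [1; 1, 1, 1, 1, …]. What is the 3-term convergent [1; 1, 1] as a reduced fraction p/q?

3/2

Build up convergents one term at a time:
a_0 = 1: 1/1
a_1 = 1: 2/1
a_2 = 1: 3/2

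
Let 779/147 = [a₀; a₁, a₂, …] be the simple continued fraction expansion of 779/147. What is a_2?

2

Repeatedly divide and take the remainder:
779 ÷ 147 → quotient 5, remainder 44
147 ÷ 44 → quotient 3, remainder 15
44 ÷ 15 → quotient 2, remainder 14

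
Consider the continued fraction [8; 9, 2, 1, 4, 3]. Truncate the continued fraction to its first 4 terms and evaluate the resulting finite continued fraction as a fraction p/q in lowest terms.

227/28

Collapse the nested fraction from the inside out:
Start with 1.
2 + 1/(1/1) = 2 + 1/1 = 3/1
9 + 1/(3/1) = 9 + 1/3 = 28/3
8 + 1/(28/3) = 8 + 3/28 = 227/28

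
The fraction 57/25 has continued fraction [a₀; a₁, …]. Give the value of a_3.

1

Repeatedly divide and take the remainder:
57 = 2·25 + 7, so a_0 = 2
25 = 3·7 + 4, so a_1 = 3
7 = 1·4 + 3, so a_2 = 1
4 = 1·3 + 1, so a_3 = 1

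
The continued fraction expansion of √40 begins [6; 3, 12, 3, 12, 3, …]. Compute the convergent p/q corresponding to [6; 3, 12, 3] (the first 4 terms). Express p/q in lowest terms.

721/114

Work from the innermost term outward:
Start with 3.
12 + 1/(3/1) = 12 + 1/3 = 37/3
3 + 1/(37/3) = 3 + 3/37 = 114/37
6 + 1/(114/37) = 6 + 37/114 = 721/114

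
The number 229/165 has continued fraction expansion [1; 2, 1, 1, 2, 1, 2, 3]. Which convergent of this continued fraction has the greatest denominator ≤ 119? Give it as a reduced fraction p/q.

68/49

a_0 = 1: 1/1  (≤ bound)
a_1 = 2: 3/2  (≤ bound)
a_2 = 1: 4/3  (≤ bound)
a_3 = 1: 7/5  (≤ bound)
a_4 = 2: 18/13  (≤ bound)
a_5 = 1: 25/18  (≤ bound)
a_6 = 2: 68/49  (≤ bound)
a_7 = 3: 229/165  (> 119, stop)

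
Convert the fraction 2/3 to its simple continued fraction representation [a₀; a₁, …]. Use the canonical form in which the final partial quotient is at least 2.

[0; 1, 2]

⌊2/3⌋ = 0, remainder 2
⌊3/2⌋ = 1, remainder 1
⌊2/1⌋ = 2, remainder 0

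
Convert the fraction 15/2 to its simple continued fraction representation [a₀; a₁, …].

[7; 2]

Repeatedly divide and take the remainder:
15 ÷ 2 → quotient 7, remainder 1
2 ÷ 1 → quotient 2, remainder 0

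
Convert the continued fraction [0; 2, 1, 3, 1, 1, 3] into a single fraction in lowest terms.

32/89

Start with 3.
1 + 1/(3/1) = 1 + 1/3 = 4/3
1 + 1/(4/3) = 1 + 3/4 = 7/4
3 + 1/(7/4) = 3 + 4/7 = 25/7
1 + 1/(25/7) = 1 + 7/25 = 32/25
2 + 1/(32/25) = 2 + 25/32 = 89/32
0 + 1/(89/32) = 0 + 32/89 = 32/89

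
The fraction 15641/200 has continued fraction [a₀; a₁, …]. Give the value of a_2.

⌊15641/200⌋ = 78, remainder 41
⌊200/41⌋ = 4, remainder 36
⌊41/36⌋ = 1, remainder 5

1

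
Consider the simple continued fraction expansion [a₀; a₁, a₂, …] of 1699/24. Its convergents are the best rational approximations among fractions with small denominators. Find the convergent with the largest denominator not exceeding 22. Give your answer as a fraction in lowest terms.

List convergents until the denominator exceeds the bound:
a_0 = 70: 70/1  (≤ bound)
a_1 = 1: 71/1  (≤ bound)
a_2 = 3: 283/4  (≤ bound)
a_3 = 1: 354/5  (≤ bound)
a_4 = 4: 1699/24  (> 22, stop)

354/5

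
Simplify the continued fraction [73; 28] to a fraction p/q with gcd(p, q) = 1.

2045/28

Starting at the tail and folding back:
Start with 28.
73 + 1/(28/1) = 73 + 1/28 = 2045/28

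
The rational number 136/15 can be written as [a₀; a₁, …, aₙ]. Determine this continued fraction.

136 = 9·15 + 1, so a_0 = 9
15 = 15·1 + 0, so a_1 = 15

[9; 15]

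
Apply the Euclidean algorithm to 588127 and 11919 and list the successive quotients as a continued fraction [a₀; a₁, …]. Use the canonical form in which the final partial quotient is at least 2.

588127 ÷ 11919 → quotient 49, remainder 4096
11919 ÷ 4096 → quotient 2, remainder 3727
4096 ÷ 3727 → quotient 1, remainder 369
3727 ÷ 369 → quotient 10, remainder 37
369 ÷ 37 → quotient 9, remainder 36
37 ÷ 36 → quotient 1, remainder 1
36 ÷ 1 → quotient 36, remainder 0

[49; 2, 1, 10, 9, 1, 36]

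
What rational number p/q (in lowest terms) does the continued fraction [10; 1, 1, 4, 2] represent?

a_0 = 10: 10/1
a_1 = 1: 11/1
a_2 = 1: 21/2
a_3 = 4: 95/9
a_4 = 2: 211/20

211/20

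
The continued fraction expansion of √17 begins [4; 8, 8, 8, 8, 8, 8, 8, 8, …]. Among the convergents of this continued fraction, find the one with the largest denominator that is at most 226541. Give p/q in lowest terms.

List convergents until the denominator exceeds the bound:
a_0 = 4: 4/1  (≤ bound)
a_1 = 8: 33/8  (≤ bound)
a_2 = 8: 268/65  (≤ bound)
a_3 = 8: 2177/528  (≤ bound)
a_4 = 8: 17684/4289  (≤ bound)
a_5 = 8: 143649/34840  (≤ bound)
a_6 = 8: 1166876/283009  (> 226541, stop)

143649/34840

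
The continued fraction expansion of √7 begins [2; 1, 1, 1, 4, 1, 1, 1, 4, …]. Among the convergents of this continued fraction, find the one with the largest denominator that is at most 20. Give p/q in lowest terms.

45/17

a_0 = 2: 2/1  (≤ bound)
a_1 = 1: 3/1  (≤ bound)
a_2 = 1: 5/2  (≤ bound)
a_3 = 1: 8/3  (≤ bound)
a_4 = 4: 37/14  (≤ bound)
a_5 = 1: 45/17  (≤ bound)
a_6 = 1: 82/31  (> 20, stop)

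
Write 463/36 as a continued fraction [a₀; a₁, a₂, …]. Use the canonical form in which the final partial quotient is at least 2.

[12; 1, 6, 5]

Repeatedly divide and take the remainder:
463 ÷ 36 → quotient 12, remainder 31
36 ÷ 31 → quotient 1, remainder 5
31 ÷ 5 → quotient 6, remainder 1
5 ÷ 1 → quotient 5, remainder 0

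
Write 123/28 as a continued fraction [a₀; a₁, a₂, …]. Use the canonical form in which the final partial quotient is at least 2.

123 = 4·28 + 11, so a_0 = 4
28 = 2·11 + 6, so a_1 = 2
11 = 1·6 + 5, so a_2 = 1
6 = 1·5 + 1, so a_3 = 1
5 = 5·1 + 0, so a_4 = 5

[4; 2, 1, 1, 5]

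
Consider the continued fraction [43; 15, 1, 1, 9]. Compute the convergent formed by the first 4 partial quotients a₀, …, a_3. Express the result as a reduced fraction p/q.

1335/31

Start with 1.
1 + 1/(1/1) = 1 + 1/1 = 2/1
15 + 1/(2/1) = 15 + 1/2 = 31/2
43 + 1/(31/2) = 43 + 2/31 = 1335/31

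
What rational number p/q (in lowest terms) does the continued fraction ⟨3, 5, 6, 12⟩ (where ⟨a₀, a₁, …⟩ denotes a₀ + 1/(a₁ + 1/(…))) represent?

Start with 12.
6 + 1/(12/1) = 6 + 1/12 = 73/12
5 + 1/(73/12) = 5 + 12/73 = 377/73
3 + 1/(377/73) = 3 + 73/377 = 1204/377

1204/377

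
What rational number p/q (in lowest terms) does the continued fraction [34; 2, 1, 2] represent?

275/8

a_0 = 34: 34/1
a_1 = 2: 69/2
a_2 = 1: 103/3
a_3 = 2: 275/8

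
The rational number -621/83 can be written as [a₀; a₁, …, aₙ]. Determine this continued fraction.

[-8; 1, 1, 13, 3]

-621 = -8·83 + 43, so a_0 = -8
83 = 1·43 + 40, so a_1 = 1
43 = 1·40 + 3, so a_2 = 1
40 = 13·3 + 1, so a_3 = 13
3 = 3·1 + 0, so a_4 = 3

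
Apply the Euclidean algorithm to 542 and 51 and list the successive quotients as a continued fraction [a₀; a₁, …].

[10; 1, 1, 1, 2, 6]

Apply division with remainder until the remainder is 0:
542 ÷ 51 → quotient 10, remainder 32
51 ÷ 32 → quotient 1, remainder 19
32 ÷ 19 → quotient 1, remainder 13
19 ÷ 13 → quotient 1, remainder 6
13 ÷ 6 → quotient 2, remainder 1
6 ÷ 1 → quotient 6, remainder 0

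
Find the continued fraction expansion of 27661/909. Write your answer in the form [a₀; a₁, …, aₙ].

⌊27661/909⌋ = 30, remainder 391
⌊909/391⌋ = 2, remainder 127
⌊391/127⌋ = 3, remainder 10
⌊127/10⌋ = 12, remainder 7
⌊10/7⌋ = 1, remainder 3
⌊7/3⌋ = 2, remainder 1
⌊3/1⌋ = 3, remainder 0

[30; 2, 3, 12, 1, 2, 3]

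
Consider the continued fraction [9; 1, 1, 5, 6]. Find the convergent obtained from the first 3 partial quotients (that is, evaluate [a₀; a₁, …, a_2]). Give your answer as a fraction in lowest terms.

19/2

Start with 1.
1 + 1/(1/1) = 1 + 1/1 = 2/1
9 + 1/(2/1) = 9 + 1/2 = 19/2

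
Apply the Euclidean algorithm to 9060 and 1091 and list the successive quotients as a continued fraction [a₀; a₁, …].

[8; 3, 3, 2, 47]

9060 = 8·1091 + 332, so a_0 = 8
1091 = 3·332 + 95, so a_1 = 3
332 = 3·95 + 47, so a_2 = 3
95 = 2·47 + 1, so a_3 = 2
47 = 47·1 + 0, so a_4 = 47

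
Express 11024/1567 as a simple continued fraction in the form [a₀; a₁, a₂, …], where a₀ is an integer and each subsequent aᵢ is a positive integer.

[7; 28, 2, 27]

11024 = 7·1567 + 55, so a_0 = 7
1567 = 28·55 + 27, so a_1 = 28
55 = 2·27 + 1, so a_2 = 2
27 = 27·1 + 0, so a_3 = 27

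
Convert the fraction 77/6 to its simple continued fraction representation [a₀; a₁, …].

[12; 1, 5]

Run the Euclidean algorithm, recording each quotient:
⌊77/6⌋ = 12, remainder 5
⌊6/5⌋ = 1, remainder 1
⌊5/1⌋ = 5, remainder 0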